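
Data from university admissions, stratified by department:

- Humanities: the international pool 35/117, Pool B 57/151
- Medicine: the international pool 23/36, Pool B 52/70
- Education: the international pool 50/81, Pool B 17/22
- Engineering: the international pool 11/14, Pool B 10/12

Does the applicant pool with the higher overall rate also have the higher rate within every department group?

Humanities: the international pool 35/117 = 29.9%, Pool B 57/151 = 37.7% → Pool B
Medicine: the international pool 23/36 = 63.9%, Pool B 52/70 = 74.3% → Pool B
Education: the international pool 50/81 = 61.7%, Pool B 17/22 = 77.3% → Pool B
Engineering: the international pool 11/14 = 78.6%, Pool B 10/12 = 83.3% → Pool B
Overall: the international pool 119/248 = 48.0%, Pool B 136/255 = 53.3% → Pool B
Pool B wins overall and in every department group — no reversal.

Yes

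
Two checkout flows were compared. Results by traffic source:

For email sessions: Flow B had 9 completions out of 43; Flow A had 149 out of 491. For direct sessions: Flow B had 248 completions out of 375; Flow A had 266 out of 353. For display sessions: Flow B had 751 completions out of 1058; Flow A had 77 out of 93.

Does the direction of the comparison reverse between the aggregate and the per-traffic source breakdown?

Yes

Email: Flow B 9/43 = 20.9%, Flow A 149/491 = 30.3% → Flow A
Direct: Flow B 248/375 = 66.1%, Flow A 266/353 = 75.4% → Flow A
Display: Flow B 751/1058 = 71.0%, Flow A 77/93 = 82.8% → Flow A
Overall: Flow B 1008/1476 = 68.3%, Flow A 492/937 = 52.5% → Flow B
Flow A wins each traffic group but Flow B wins overall — the comparison reverses. Flow A's sessions skew toward email, which has a lower base rate.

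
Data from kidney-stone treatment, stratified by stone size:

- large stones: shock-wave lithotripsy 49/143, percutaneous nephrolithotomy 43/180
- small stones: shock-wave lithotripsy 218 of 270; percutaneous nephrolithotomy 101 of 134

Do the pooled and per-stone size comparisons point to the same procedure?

Yes

Large stones: shock-wave lithotripsy 49/143 = 34.3%, percutaneous nephrolithotomy 43/180 = 23.9% → shock-wave lithotripsy
Small stones: shock-wave lithotripsy 218/270 = 80.7%, percutaneous nephrolithotomy 101/134 = 75.4% → shock-wave lithotripsy
Overall: shock-wave lithotripsy 267/413 = 64.6%, percutaneous nephrolithotomy 144/314 = 45.9% → shock-wave lithotripsy
Shock-wave lithotripsy wins overall and in every stone group — no reversal.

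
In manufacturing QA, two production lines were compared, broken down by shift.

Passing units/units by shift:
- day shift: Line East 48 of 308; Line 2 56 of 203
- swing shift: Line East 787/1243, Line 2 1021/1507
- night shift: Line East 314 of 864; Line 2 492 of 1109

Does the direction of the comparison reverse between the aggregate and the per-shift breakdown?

Day shift: Line East 48/308 = 15.6%, Line 2 56/203 = 27.6% → Line 2
Swing shift: Line East 787/1243 = 63.3%, Line 2 1021/1507 = 67.8% → Line 2
Night shift: Line East 314/864 = 36.3%, Line 2 492/1109 = 44.4% → Line 2
Overall: Line East 1149/2415 = 47.6%, Line 2 1569/2819 = 55.7% → Line 2
Line 2 wins overall and in every shift group — no reversal.

No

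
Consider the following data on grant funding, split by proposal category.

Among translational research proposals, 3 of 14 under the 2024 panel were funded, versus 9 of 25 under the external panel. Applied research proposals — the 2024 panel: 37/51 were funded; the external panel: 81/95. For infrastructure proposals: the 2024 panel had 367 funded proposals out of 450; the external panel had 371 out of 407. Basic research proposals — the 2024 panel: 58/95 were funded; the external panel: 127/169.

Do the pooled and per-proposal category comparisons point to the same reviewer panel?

Yes

Translational research: the 2024 panel 3/14 = 21.4%, the external panel 9/25 = 36.0% → the external panel
Applied research: the 2024 panel 37/51 = 72.5%, the external panel 81/95 = 85.3% → the external panel
Infrastructure: the 2024 panel 367/450 = 81.6%, the external panel 371/407 = 91.2% → the external panel
Basic research: the 2024 panel 58/95 = 61.1%, the external panel 127/169 = 75.1% → the external panel
Overall: the 2024 panel 465/610 = 76.2%, the external panel 588/696 = 84.5% → the external panel
The external panel wins overall and in every proposal group — no reversal.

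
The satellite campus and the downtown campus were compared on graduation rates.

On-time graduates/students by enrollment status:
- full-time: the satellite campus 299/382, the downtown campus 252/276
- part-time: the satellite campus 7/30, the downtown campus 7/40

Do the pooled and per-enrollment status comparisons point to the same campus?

No

Full-time: the satellite campus 299/382 = 78.3%, the downtown campus 252/276 = 91.3% → the downtown campus
Part-time: the satellite campus 7/30 = 23.3%, the downtown campus 7/40 = 17.5% → the satellite campus
Overall: the satellite campus 306/412 = 74.3%, the downtown campus 259/316 = 82.0% → the downtown campus
Neither sweeps: the satellite campus wins 1 of 2 groups, the downtown campus wins 1. The downtown campus wins overall but not every group — no Simpson reversal.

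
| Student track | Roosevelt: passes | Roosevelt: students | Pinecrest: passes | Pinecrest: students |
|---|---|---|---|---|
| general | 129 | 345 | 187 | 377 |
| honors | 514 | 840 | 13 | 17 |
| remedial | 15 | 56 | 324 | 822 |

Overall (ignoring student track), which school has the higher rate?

General: Roosevelt 129/345 = 37.4%, Pinecrest 187/377 = 49.6% → Pinecrest
Honors: Roosevelt 514/840 = 61.2%, Pinecrest 13/17 = 76.5% → Pinecrest
Remedial: Roosevelt 15/56 = 26.8%, Pinecrest 324/822 = 39.4% → Pinecrest
Overall: Roosevelt 658/1241 = 53.0%, Pinecrest 524/1216 = 43.1% → Roosevelt
(Pinecrest wins every student group but Roosevelt wins overall — Pinecrest's students skew toward the low-rate remedial group.)

Roosevelt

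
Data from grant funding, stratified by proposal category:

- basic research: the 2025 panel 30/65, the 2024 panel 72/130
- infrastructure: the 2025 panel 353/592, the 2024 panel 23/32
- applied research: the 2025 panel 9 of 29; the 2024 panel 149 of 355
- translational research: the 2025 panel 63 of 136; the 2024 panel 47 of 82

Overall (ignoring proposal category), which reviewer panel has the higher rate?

Basic research: the 2025 panel 30/65 = 46.2%, the 2024 panel 72/130 = 55.4% → the 2024 panel
Infrastructure: the 2025 panel 353/592 = 59.6%, the 2024 panel 23/32 = 71.9% → the 2024 panel
Applied research: the 2025 panel 9/29 = 31.0%, the 2024 panel 149/355 = 42.0% → the 2024 panel
Translational research: the 2025 panel 63/136 = 46.3%, the 2024 panel 47/82 = 57.3% → the 2024 panel
Overall: the 2025 panel 455/822 = 55.4%, the 2024 panel 291/599 = 48.6% → the 2025 panel
(The 2024 panel wins every proposal group but the 2025 panel wins overall — the 2024 panel's proposals skew toward the low-rate applied research group.)

the 2025 panel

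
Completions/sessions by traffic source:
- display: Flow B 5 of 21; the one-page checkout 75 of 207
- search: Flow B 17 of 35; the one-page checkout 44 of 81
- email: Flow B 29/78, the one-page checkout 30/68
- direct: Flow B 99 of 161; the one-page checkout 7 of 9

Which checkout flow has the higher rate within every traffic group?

Display: Flow B 5/21 = 23.8%, the one-page checkout 75/207 = 36.2% → the one-page checkout
Search: Flow B 17/35 = 48.6%, the one-page checkout 44/81 = 54.3% → the one-page checkout
Email: Flow B 29/78 = 37.2%, the one-page checkout 30/68 = 44.1% → the one-page checkout
Direct: Flow B 99/161 = 61.5%, the one-page checkout 7/9 = 77.8% → the one-page checkout
The one-page checkout has the higher rate in all 4 groups.

the one-page checkout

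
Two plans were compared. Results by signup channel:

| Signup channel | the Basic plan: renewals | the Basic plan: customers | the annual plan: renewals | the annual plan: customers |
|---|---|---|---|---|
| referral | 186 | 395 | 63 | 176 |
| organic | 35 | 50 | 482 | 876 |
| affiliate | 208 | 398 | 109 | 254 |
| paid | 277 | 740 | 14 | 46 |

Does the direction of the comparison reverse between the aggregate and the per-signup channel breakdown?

Referral: the Basic plan 186/395 = 47.1%, the annual plan 63/176 = 35.8% → the Basic plan
Organic: the Basic plan 35/50 = 70.0%, the annual plan 482/876 = 55.0% → the Basic plan
Affiliate: the Basic plan 208/398 = 52.3%, the annual plan 109/254 = 42.9% → the Basic plan
Paid: the Basic plan 277/740 = 37.4%, the annual plan 14/46 = 30.4% → the Basic plan
Overall: the Basic plan 706/1583 = 44.6%, the annual plan 668/1352 = 49.4% → the annual plan
The Basic plan wins each signup group but the annual plan wins overall — the comparison reverses. The Basic plan's customers skew toward paid, which has a lower base rate.

Yes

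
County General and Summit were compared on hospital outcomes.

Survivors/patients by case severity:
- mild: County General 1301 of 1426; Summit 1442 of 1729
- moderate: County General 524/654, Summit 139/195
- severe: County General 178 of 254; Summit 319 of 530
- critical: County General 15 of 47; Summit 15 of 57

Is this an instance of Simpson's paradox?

No

Mild: County General 1301/1426 = 91.2%, Summit 1442/1729 = 83.4% → County General
Moderate: County General 524/654 = 80.1%, Summit 139/195 = 71.3% → County General
Severe: County General 178/254 = 70.1%, Summit 319/530 = 60.2% → County General
Critical: County General 15/47 = 31.9%, Summit 15/57 = 26.3% → County General
Overall: County General 2018/2381 = 84.8%, Summit 1915/2511 = 76.3% → County General
County General wins overall and in every case group — no reversal.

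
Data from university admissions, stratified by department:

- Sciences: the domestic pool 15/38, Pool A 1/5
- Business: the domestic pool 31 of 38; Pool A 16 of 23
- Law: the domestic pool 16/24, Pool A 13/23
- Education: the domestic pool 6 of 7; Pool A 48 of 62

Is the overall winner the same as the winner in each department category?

No

Sciences: the domestic pool 15/38 = 39.5%, Pool A 1/5 = 20.0% → the domestic pool
Business: the domestic pool 31/38 = 81.6%, Pool A 16/23 = 69.6% → the domestic pool
Law: the domestic pool 16/24 = 66.7%, Pool A 13/23 = 56.5% → the domestic pool
Education: the domestic pool 6/7 = 85.7%, Pool A 48/62 = 77.4% → the domestic pool
Overall: the domestic pool 68/107 = 63.6%, Pool A 78/113 = 69.0% → Pool A
The domestic pool wins each department group but Pool A wins overall — the comparison reverses. The domestic pool's applicants skew toward Sciences, which has a lower base rate.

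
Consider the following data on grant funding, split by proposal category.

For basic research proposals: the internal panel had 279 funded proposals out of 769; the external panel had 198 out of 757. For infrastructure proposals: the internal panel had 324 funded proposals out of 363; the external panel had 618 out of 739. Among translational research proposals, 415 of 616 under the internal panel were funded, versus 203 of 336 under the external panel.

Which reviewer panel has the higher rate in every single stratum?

the internal panel

Basic research: the internal panel 279/769 = 36.3%, the external panel 198/757 = 26.2% → the internal panel
Infrastructure: the internal panel 324/363 = 89.3%, the external panel 618/739 = 83.6% → the internal panel
Translational research: the internal panel 415/616 = 67.4%, the external panel 203/336 = 60.4% → the internal panel
The internal panel has the higher rate in all 3 groups.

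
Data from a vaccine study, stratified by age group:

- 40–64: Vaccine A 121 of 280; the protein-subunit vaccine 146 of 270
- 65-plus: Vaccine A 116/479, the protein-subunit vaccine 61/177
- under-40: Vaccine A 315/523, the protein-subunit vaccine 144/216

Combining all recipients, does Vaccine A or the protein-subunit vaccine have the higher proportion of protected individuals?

40–64: Vaccine A 121/280 = 43.2%, the protein-subunit vaccine 146/270 = 54.1% → the protein-subunit vaccine
65-plus: Vaccine A 116/479 = 24.2%, the protein-subunit vaccine 61/177 = 34.5% → the protein-subunit vaccine
Under-40: Vaccine A 315/523 = 60.2%, the protein-subunit vaccine 144/216 = 66.7% → the protein-subunit vaccine
Overall: Vaccine A 552/1282 = 43.1%, the protein-subunit vaccine 351/663 = 52.9% → the protein-subunit vaccine

the protein-subunit vaccine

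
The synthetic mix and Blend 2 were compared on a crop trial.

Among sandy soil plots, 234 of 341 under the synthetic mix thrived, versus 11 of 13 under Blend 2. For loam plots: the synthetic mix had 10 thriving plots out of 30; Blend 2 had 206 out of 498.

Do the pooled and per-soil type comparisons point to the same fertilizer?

No

Sandy soil: the synthetic mix 234/341 = 68.6%, Blend 2 11/13 = 84.6% → Blend 2
Loam: the synthetic mix 10/30 = 33.3%, Blend 2 206/498 = 41.4% → Blend 2
Overall: the synthetic mix 244/371 = 65.8%, Blend 2 217/511 = 42.5% → the synthetic mix
Blend 2 wins each soil group but the synthetic mix wins overall — the comparison reverses. Blend 2's plots skew toward loam, which has a lower base rate.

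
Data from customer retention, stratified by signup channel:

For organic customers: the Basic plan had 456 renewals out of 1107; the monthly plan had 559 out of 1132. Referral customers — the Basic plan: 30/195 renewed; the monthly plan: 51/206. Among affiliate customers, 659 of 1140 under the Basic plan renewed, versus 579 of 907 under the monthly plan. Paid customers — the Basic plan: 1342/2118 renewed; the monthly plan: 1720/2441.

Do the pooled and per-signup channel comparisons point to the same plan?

Yes

Organic: the Basic plan 456/1107 = 41.2%, the monthly plan 559/1132 = 49.4% → the monthly plan
Referral: the Basic plan 30/195 = 15.4%, the monthly plan 51/206 = 24.8% → the monthly plan
Affiliate: the Basic plan 659/1140 = 57.8%, the monthly plan 579/907 = 63.8% → the monthly plan
Paid: the Basic plan 1342/2118 = 63.4%, the monthly plan 1720/2441 = 70.5% → the monthly plan
Overall: the Basic plan 2487/4560 = 54.5%, the monthly plan 2909/4686 = 62.1% → the monthly plan
The monthly plan wins overall and in every signup group — no reversal.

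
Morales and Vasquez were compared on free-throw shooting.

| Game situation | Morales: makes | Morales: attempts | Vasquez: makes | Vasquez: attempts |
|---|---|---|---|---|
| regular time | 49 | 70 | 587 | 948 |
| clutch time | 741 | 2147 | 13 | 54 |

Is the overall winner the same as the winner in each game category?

Regular time: Morales 49/70 = 70.0%, Vasquez 587/948 = 61.9% → Morales
Clutch time: Morales 741/2147 = 34.5%, Vasquez 13/54 = 24.1% → Morales
Overall: Morales 790/2217 = 35.6%, Vasquez 600/1002 = 59.9% → Vasquez
Morales wins each game group but Vasquez wins overall — the comparison reverses. Morales's attempts skew toward clutch time, which has a lower base rate.

No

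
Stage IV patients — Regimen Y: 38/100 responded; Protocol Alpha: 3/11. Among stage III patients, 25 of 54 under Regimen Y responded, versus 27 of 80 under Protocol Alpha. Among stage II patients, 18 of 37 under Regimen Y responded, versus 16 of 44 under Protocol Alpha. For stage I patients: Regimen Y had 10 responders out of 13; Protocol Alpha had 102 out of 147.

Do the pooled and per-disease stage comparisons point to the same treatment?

No

Stage IV: Regimen Y 38/100 = 38.0%, Protocol Alpha 3/11 = 27.3% → Regimen Y
Stage III: Regimen Y 25/54 = 46.3%, Protocol Alpha 27/80 = 33.8% → Regimen Y
Stage II: Regimen Y 18/37 = 48.6%, Protocol Alpha 16/44 = 36.4% → Regimen Y
Stage I: Regimen Y 10/13 = 76.9%, Protocol Alpha 102/147 = 69.4% → Regimen Y
Overall: Regimen Y 91/204 = 44.6%, Protocol Alpha 148/282 = 52.5% → Protocol Alpha
Regimen Y wins each disease group but Protocol Alpha wins overall — the comparison reverses. Regimen Y's patients skew toward stage IV, which has a lower base rate.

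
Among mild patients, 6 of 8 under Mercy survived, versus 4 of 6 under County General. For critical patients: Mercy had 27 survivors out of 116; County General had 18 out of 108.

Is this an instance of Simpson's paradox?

No

Mild: Mercy 6/8 = 75.0%, County General 4/6 = 66.7% → Mercy
Critical: Mercy 27/116 = 23.3%, County General 18/108 = 16.7% → Mercy
Overall: Mercy 33/124 = 26.6%, County General 22/114 = 19.3% → Mercy
Mercy wins overall and in every case group — no reversal.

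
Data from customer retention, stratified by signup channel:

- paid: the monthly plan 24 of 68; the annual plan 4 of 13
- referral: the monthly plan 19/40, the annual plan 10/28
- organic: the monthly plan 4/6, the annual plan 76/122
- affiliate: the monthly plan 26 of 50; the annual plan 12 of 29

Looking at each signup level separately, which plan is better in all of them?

the monthly plan

Paid: the monthly plan 24/68 = 35.3%, the annual plan 4/13 = 30.8% → the monthly plan
Referral: the monthly plan 19/40 = 47.5%, the annual plan 10/28 = 35.7% → the monthly plan
Organic: the monthly plan 4/6 = 66.7%, the annual plan 76/122 = 62.3% → the monthly plan
Affiliate: the monthly plan 26/50 = 52.0%, the annual plan 12/29 = 41.4% → the monthly plan
The monthly plan has the higher rate in all 4 groups.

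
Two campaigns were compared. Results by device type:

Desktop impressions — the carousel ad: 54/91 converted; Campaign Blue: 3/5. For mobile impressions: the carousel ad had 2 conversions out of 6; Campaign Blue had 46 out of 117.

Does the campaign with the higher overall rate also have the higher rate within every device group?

Desktop: the carousel ad 54/91 = 59.3%, Campaign Blue 3/5 = 60.0% → Campaign Blue
Mobile: the carousel ad 2/6 = 33.3%, Campaign Blue 46/117 = 39.3% → Campaign Blue
Overall: the carousel ad 56/97 = 57.7%, Campaign Blue 49/122 = 40.2% → the carousel ad
Campaign Blue wins each device group but the carousel ad wins overall — the comparison reverses. Campaign Blue's impressions skew toward mobile, which has a lower base rate.

No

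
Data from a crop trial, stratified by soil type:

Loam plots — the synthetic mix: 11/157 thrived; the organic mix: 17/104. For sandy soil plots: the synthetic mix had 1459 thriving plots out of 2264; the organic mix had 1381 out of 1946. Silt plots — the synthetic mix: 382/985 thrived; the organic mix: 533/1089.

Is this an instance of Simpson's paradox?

No

Loam: the synthetic mix 11/157 = 7.0%, the organic mix 17/104 = 16.3% → the organic mix
Sandy soil: the synthetic mix 1459/2264 = 64.4%, the organic mix 1381/1946 = 71.0% → the organic mix
Silt: the synthetic mix 382/985 = 38.8%, the organic mix 533/1089 = 48.9% → the organic mix
Overall: the synthetic mix 1852/3406 = 54.4%, the organic mix 1931/3139 = 61.5% → the organic mix
The organic mix wins overall and in every soil group — no reversal.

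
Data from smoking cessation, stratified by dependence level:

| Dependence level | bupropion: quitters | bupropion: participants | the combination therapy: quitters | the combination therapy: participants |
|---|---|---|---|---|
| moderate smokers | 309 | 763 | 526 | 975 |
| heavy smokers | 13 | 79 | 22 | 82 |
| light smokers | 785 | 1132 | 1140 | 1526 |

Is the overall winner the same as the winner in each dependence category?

Moderate smokers: bupropion 309/763 = 40.5%, the combination therapy 526/975 = 53.9% → the combination therapy
Heavy smokers: bupropion 13/79 = 16.5%, the combination therapy 22/82 = 26.8% → the combination therapy
Light smokers: bupropion 785/1132 = 69.3%, the combination therapy 1140/1526 = 74.7% → the combination therapy
Overall: bupropion 1107/1974 = 56.1%, the combination therapy 1688/2583 = 65.4% → the combination therapy
The combination therapy wins overall and in every dependence group — no reversal.

Yes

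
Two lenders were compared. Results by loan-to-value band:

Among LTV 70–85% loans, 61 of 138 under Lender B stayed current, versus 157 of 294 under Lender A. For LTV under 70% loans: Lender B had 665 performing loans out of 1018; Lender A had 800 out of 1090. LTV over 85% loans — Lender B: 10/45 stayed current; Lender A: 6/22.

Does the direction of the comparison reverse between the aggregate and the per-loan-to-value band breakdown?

LTV 70–85%: Lender B 61/138 = 44.2%, Lender A 157/294 = 53.4% → Lender A
LTV under 70%: Lender B 665/1018 = 65.3%, Lender A 800/1090 = 73.4% → Lender A
LTV over 85%: Lender B 10/45 = 22.2%, Lender A 6/22 = 27.3% → Lender A
Overall: Lender B 736/1201 = 61.3%, Lender A 963/1406 = 68.5% → Lender A
Lender A wins overall and in every loan-to-value group — no reversal.

No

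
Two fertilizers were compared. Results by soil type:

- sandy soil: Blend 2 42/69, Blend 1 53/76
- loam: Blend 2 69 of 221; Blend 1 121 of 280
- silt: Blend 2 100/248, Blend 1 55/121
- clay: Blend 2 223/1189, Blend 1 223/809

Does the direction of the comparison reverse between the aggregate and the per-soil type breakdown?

No

Sandy soil: Blend 2 42/69 = 60.9%, Blend 1 53/76 = 69.7% → Blend 1
Loam: Blend 2 69/221 = 31.2%, Blend 1 121/280 = 43.2% → Blend 1
Silt: Blend 2 100/248 = 40.3%, Blend 1 55/121 = 45.5% → Blend 1
Clay: Blend 2 223/1189 = 18.8%, Blend 1 223/809 = 27.6% → Blend 1
Overall: Blend 2 434/1727 = 25.1%, Blend 1 452/1286 = 35.1% → Blend 1
Blend 1 wins overall and in every soil group — no reversal.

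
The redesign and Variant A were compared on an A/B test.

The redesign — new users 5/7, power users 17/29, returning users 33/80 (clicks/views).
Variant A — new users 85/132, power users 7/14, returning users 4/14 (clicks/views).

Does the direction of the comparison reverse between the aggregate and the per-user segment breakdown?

New users: the redesign 5/7 = 71.4%, Variant A 85/132 = 64.4% → the redesign
Power users: the redesign 17/29 = 58.6%, Variant A 7/14 = 50.0% → the redesign
Returning users: the redesign 33/80 = 41.2%, Variant A 4/14 = 28.6% → the redesign
Overall: the redesign 55/116 = 47.4%, Variant A 96/160 = 60.0% → Variant A
The redesign wins each user group but Variant A wins overall — the comparison reverses. The redesign's views skew toward returning users, which has a lower base rate.

Yes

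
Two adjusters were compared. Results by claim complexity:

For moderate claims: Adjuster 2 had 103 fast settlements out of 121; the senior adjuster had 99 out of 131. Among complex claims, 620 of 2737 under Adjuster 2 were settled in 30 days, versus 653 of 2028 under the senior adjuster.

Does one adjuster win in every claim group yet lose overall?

Moderate: Adjuster 2 103/121 = 85.1%, the senior adjuster 99/131 = 75.6% → Adjuster 2
Complex: Adjuster 2 620/2737 = 22.7%, the senior adjuster 653/2028 = 32.2% → the senior adjuster
Overall: Adjuster 2 723/2858 = 25.3%, the senior adjuster 752/2159 = 34.8% → the senior adjuster
Neither sweeps: Adjuster 2 wins 1 of 2 groups, the senior adjuster wins 1. The senior adjuster wins overall but not every group — no Simpson reversal.

No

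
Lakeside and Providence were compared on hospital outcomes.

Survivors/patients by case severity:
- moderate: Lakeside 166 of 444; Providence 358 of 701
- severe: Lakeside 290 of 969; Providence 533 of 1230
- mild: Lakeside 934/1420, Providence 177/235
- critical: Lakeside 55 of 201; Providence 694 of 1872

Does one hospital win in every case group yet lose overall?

Moderate: Lakeside 166/444 = 37.4%, Providence 358/701 = 51.1% → Providence
Severe: Lakeside 290/969 = 29.9%, Providence 533/1230 = 43.3% → Providence
Mild: Lakeside 934/1420 = 65.8%, Providence 177/235 = 75.3% → Providence
Critical: Lakeside 55/201 = 27.4%, Providence 694/1872 = 37.1% → Providence
Overall: Lakeside 1445/3034 = 47.6%, Providence 1762/4038 = 43.6% → Lakeside
Providence wins each case group but Lakeside wins overall — the comparison reverses. Providence's patients skew toward critical, which has a lower base rate.

Yes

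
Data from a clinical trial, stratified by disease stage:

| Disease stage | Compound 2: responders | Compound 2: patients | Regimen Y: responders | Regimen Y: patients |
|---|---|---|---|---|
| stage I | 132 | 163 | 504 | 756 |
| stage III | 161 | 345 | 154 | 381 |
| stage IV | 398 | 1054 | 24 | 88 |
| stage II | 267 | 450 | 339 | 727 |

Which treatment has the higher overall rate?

Stage I: Compound 2 132/163 = 81.0%, Regimen Y 504/756 = 66.7% → Compound 2
Stage III: Compound 2 161/345 = 46.7%, Regimen Y 154/381 = 40.4% → Compound 2
Stage IV: Compound 2 398/1054 = 37.8%, Regimen Y 24/88 = 27.3% → Compound 2
Stage II: Compound 2 267/450 = 59.3%, Regimen Y 339/727 = 46.6% → Compound 2
Overall: Compound 2 958/2012 = 47.6%, Regimen Y 1021/1952 = 52.3% → Regimen Y
(Compound 2 wins every disease group but Regimen Y wins overall — Compound 2's patients skew toward the low-rate stage IV group.)

Regimen Y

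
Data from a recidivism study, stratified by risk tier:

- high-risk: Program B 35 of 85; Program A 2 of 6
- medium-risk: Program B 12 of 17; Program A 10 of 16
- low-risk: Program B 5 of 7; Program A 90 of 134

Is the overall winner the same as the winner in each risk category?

No

High-risk: Program B 35/85 = 41.2%, Program A 2/6 = 33.3% → Program B
Medium-risk: Program B 12/17 = 70.6%, Program A 10/16 = 62.5% → Program B
Low-risk: Program B 5/7 = 71.4%, Program A 90/134 = 67.2% → Program B
Overall: Program B 52/109 = 47.7%, Program A 102/156 = 65.4% → Program A
Program B wins each risk group but Program A wins overall — the comparison reverses. Program B's participants skew toward high-risk, which has a lower base rate.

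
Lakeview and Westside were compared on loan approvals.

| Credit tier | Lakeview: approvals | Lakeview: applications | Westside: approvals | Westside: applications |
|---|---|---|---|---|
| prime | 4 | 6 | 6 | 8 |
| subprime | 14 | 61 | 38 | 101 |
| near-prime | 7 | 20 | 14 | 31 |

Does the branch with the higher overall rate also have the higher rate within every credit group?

Prime: Lakeview 4/6 = 66.7%, Westside 6/8 = 75.0% → Westside
Subprime: Lakeview 14/61 = 23.0%, Westside 38/101 = 37.6% → Westside
Near-prime: Lakeview 7/20 = 35.0%, Westside 14/31 = 45.2% → Westside
Overall: Lakeview 25/87 = 28.7%, Westside 58/140 = 41.4% → Westside
Westside wins overall and in every credit group — no reversal.

Yes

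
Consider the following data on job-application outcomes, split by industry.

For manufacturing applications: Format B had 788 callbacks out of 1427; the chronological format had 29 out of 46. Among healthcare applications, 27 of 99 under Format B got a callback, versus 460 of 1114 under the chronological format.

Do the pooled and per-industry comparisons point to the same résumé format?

Manufacturing: Format B 788/1427 = 55.2%, the chronological format 29/46 = 63.0% → the chronological format
Healthcare: Format B 27/99 = 27.3%, the chronological format 460/1114 = 41.3% → the chronological format
Overall: Format B 815/1526 = 53.4%, the chronological format 489/1160 = 42.2% → Format B
The chronological format wins each industry group but Format B wins overall — the comparison reverses. The chronological format's applications skew toward healthcare, which has a lower base rate.

No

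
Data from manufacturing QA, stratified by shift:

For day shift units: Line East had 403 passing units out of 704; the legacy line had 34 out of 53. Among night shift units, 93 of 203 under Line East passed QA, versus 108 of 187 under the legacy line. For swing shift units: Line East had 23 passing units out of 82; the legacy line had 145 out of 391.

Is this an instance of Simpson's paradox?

Day shift: Line East 403/704 = 57.2%, the legacy line 34/53 = 64.2% → the legacy line
Night shift: Line East 93/203 = 45.8%, the legacy line 108/187 = 57.8% → the legacy line
Swing shift: Line East 23/82 = 28.0%, the legacy line 145/391 = 37.1% → the legacy line
Overall: Line East 519/989 = 52.5%, the legacy line 287/631 = 45.5% → Line East
The legacy line wins each shift group but Line East wins overall — the comparison reverses. The legacy line's units skew toward swing shift, which has a lower base rate.

Yes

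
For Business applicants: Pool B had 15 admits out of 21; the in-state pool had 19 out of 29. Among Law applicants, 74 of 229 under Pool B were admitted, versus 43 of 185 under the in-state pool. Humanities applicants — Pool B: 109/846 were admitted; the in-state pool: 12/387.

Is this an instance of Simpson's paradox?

Business: Pool B 15/21 = 71.4%, the in-state pool 19/29 = 65.5% → Pool B
Law: Pool B 74/229 = 32.3%, the in-state pool 43/185 = 23.2% → Pool B
Humanities: Pool B 109/846 = 12.9%, the in-state pool 12/387 = 3.1% → Pool B
Overall: Pool B 198/1096 = 18.1%, the in-state pool 74/601 = 12.3% → Pool B
Pool B wins overall and in every department group — no reversal.

No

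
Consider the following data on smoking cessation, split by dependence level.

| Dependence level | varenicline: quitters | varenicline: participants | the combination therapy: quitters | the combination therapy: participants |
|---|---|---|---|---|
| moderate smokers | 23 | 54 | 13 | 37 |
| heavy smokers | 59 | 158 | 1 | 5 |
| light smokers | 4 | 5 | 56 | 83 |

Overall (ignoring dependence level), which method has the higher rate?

the combination therapy

Moderate smokers: varenicline 23/54 = 42.6%, the combination therapy 13/37 = 35.1% → varenicline
Heavy smokers: varenicline 59/158 = 37.3%, the combination therapy 1/5 = 20.0% → varenicline
Light smokers: varenicline 4/5 = 80.0%, the combination therapy 56/83 = 67.5% → varenicline
Overall: varenicline 86/217 = 39.6%, the combination therapy 70/125 = 56.0% → the combination therapy
(Varenicline wins every dependence group but the combination therapy wins overall — varenicline's participants skew toward the low-rate heavy smokers group.)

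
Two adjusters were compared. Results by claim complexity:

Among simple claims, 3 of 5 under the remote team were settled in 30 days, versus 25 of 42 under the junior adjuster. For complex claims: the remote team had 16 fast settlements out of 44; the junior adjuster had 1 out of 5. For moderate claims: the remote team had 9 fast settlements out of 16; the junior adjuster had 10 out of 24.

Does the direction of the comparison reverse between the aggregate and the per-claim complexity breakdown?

Simple: the remote team 3/5 = 60.0%, the junior adjuster 25/42 = 59.5% → the remote team
Complex: the remote team 16/44 = 36.4%, the junior adjuster 1/5 = 20.0% → the remote team
Moderate: the remote team 9/16 = 56.2%, the junior adjuster 10/24 = 41.7% → the remote team
Overall: the remote team 28/65 = 43.1%, the junior adjuster 36/71 = 50.7% → the junior adjuster
The remote team wins each claim group but the junior adjuster wins overall — the comparison reverses. The remote team's claims skew toward complex, which has a lower base rate.

Yes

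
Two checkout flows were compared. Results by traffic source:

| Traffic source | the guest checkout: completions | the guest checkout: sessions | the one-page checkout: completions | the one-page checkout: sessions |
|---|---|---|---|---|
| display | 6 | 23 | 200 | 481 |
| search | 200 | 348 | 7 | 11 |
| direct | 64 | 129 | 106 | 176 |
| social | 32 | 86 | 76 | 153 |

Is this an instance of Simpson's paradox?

Yes

Display: the guest checkout 6/23 = 26.1%, the one-page checkout 200/481 = 41.6% → the one-page checkout
Search: the guest checkout 200/348 = 57.5%, the one-page checkout 7/11 = 63.6% → the one-page checkout
Direct: the guest checkout 64/129 = 49.6%, the one-page checkout 106/176 = 60.2% → the one-page checkout
Social: the guest checkout 32/86 = 37.2%, the one-page checkout 76/153 = 49.7% → the one-page checkout
Overall: the guest checkout 302/586 = 51.5%, the one-page checkout 389/821 = 47.4% → the guest checkout
The one-page checkout wins each traffic group but the guest checkout wins overall — the comparison reverses. The one-page checkout's sessions skew toward display, which has a lower base rate.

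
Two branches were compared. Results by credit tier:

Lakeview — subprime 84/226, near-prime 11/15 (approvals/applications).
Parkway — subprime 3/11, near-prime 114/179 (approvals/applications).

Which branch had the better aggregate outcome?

Subprime: Lakeview 84/226 = 37.2%, Parkway 3/11 = 27.3% → Lakeview
Near-prime: Lakeview 11/15 = 73.3%, Parkway 114/179 = 63.7% → Lakeview
Overall: Lakeview 95/241 = 39.4%, Parkway 117/190 = 61.6% → Parkway
(Lakeview wins every credit group but Parkway wins overall — Lakeview's applications skew toward the low-rate subprime group.)

Parkway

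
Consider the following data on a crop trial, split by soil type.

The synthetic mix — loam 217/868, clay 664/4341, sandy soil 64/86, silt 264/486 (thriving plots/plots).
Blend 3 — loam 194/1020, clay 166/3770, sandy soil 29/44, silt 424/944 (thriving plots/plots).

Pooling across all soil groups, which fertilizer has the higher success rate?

the synthetic mix

Loam: the synthetic mix 217/868 = 25.0%, Blend 3 194/1020 = 19.0% → the synthetic mix
Clay: the synthetic mix 664/4341 = 15.3%, Blend 3 166/3770 = 4.4% → the synthetic mix
Sandy soil: the synthetic mix 64/86 = 74.4%, Blend 3 29/44 = 65.9% → the synthetic mix
Silt: the synthetic mix 264/486 = 54.3%, Blend 3 424/944 = 44.9% → the synthetic mix
Overall: the synthetic mix 1209/5781 = 20.9%, Blend 3 813/5778 = 14.1% → the synthetic mix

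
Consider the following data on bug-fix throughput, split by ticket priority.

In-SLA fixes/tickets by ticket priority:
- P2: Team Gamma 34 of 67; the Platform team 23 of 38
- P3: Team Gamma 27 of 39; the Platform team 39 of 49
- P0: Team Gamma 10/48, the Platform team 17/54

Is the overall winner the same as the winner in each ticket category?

Yes

P2: Team Gamma 34/67 = 50.7%, the Platform team 23/38 = 60.5% → the Platform team
P3: Team Gamma 27/39 = 69.2%, the Platform team 39/49 = 79.6% → the Platform team
P0: Team Gamma 10/48 = 20.8%, the Platform team 17/54 = 31.5% → the Platform team
Overall: Team Gamma 71/154 = 46.1%, the Platform team 79/141 = 56.0% → the Platform team
The Platform team wins overall and in every ticket group — no reversal.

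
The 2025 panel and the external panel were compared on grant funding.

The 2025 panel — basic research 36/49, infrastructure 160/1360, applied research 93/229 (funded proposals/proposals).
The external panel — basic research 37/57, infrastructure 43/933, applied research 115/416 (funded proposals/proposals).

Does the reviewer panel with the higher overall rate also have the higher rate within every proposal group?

Yes

Basic research: the 2025 panel 36/49 = 73.5%, the external panel 37/57 = 64.9% → the 2025 panel
Infrastructure: the 2025 panel 160/1360 = 11.8%, the external panel 43/933 = 4.6% → the 2025 panel
Applied research: the 2025 panel 93/229 = 40.6%, the external panel 115/416 = 27.6% → the 2025 panel
Overall: the 2025 panel 289/1638 = 17.6%, the external panel 195/1406 = 13.9% → the 2025 panel
The 2025 panel wins overall and in every proposal group — no reversal.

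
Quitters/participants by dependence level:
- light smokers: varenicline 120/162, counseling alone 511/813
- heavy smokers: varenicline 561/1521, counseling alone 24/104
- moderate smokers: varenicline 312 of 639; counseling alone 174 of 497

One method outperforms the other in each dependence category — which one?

Light smokers: varenicline 120/162 = 74.1%, counseling alone 511/813 = 62.9% → varenicline
Heavy smokers: varenicline 561/1521 = 36.9%, counseling alone 24/104 = 23.1% → varenicline
Moderate smokers: varenicline 312/639 = 48.8%, counseling alone 174/497 = 35.0% → varenicline
Varenicline has the higher rate in all 3 groups.

varenicline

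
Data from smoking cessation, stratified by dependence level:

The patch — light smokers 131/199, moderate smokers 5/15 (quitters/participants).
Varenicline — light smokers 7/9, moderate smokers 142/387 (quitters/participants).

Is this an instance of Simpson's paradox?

Yes

Light smokers: the patch 131/199 = 65.8%, varenicline 7/9 = 77.8% → varenicline
Moderate smokers: the patch 5/15 = 33.3%, varenicline 142/387 = 36.7% → varenicline
Overall: the patch 136/214 = 63.6%, varenicline 149/396 = 37.6% → the patch
Varenicline wins each dependence group but the patch wins overall — the comparison reverses. Varenicline's participants skew toward moderate smokers, which has a lower base rate.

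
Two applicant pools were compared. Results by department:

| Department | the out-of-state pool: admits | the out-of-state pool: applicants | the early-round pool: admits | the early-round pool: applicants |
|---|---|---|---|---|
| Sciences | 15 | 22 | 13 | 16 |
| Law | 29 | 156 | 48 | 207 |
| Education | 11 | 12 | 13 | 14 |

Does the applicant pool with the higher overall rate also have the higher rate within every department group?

Yes

Sciences: the out-of-state pool 15/22 = 68.2%, the early-round pool 13/16 = 81.2% → the early-round pool
Law: the out-of-state pool 29/156 = 18.6%, the early-round pool 48/207 = 23.2% → the early-round pool
Education: the out-of-state pool 11/12 = 91.7%, the early-round pool 13/14 = 92.9% → the early-round pool
Overall: the out-of-state pool 55/190 = 28.9%, the early-round pool 74/237 = 31.2% → the early-round pool
The early-round pool wins overall and in every department group — no reversal.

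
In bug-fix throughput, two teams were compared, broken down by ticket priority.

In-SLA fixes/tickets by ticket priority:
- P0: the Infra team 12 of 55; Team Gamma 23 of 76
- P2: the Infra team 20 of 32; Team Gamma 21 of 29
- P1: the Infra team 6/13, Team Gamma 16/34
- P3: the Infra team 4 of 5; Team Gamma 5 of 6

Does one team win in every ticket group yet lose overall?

No

P0: the Infra team 12/55 = 21.8%, Team Gamma 23/76 = 30.3% → Team Gamma
P2: the Infra team 20/32 = 62.5%, Team Gamma 21/29 = 72.4% → Team Gamma
P1: the Infra team 6/13 = 46.2%, Team Gamma 16/34 = 47.1% → Team Gamma
P3: the Infra team 4/5 = 80.0%, Team Gamma 5/6 = 83.3% → Team Gamma
Overall: the Infra team 42/105 = 40.0%, Team Gamma 65/145 = 44.8% → Team Gamma
Team Gamma wins overall and in every ticket group — no reversal.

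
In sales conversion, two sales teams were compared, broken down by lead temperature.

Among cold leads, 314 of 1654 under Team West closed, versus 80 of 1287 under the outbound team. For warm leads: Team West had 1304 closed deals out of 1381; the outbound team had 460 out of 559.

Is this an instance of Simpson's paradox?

No

Cold: Team West 314/1654 = 19.0%, the outbound team 80/1287 = 6.2% → Team West
Warm: Team West 1304/1381 = 94.4%, the outbound team 460/559 = 82.3% → Team West
Overall: Team West 1618/3035 = 53.3%, the outbound team 540/1846 = 29.3% → Team West
Team West wins overall and in every lead group — no reversal.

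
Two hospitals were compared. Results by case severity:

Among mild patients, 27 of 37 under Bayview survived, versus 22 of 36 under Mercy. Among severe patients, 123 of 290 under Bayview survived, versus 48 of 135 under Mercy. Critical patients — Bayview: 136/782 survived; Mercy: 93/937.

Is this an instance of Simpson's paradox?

Mild: Bayview 27/37 = 73.0%, Mercy 22/36 = 61.1% → Bayview
Severe: Bayview 123/290 = 42.4%, Mercy 48/135 = 35.6% → Bayview
Critical: Bayview 136/782 = 17.4%, Mercy 93/937 = 9.9% → Bayview
Overall: Bayview 286/1109 = 25.8%, Mercy 163/1108 = 14.7% → Bayview
Bayview wins overall and in every case group — no reversal.

No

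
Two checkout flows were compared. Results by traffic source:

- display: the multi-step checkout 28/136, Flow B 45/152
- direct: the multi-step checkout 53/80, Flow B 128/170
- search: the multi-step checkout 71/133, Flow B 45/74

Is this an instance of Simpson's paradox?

No

Display: the multi-step checkout 28/136 = 20.6%, Flow B 45/152 = 29.6% → Flow B
Direct: the multi-step checkout 53/80 = 66.2%, Flow B 128/170 = 75.3% → Flow B
Search: the multi-step checkout 71/133 = 53.4%, Flow B 45/74 = 60.8% → Flow B
Overall: the multi-step checkout 152/349 = 43.6%, Flow B 218/396 = 55.1% → Flow B
Flow B wins overall and in every traffic group — no reversal.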